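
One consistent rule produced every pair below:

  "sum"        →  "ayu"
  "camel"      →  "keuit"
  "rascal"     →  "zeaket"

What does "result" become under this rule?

ziaytb

The shift depends on letter class: consonant s→a is +8, but vowel u→y is +4. Two shifts are in play — +4 for a/e/i/o/u, +8 for every other letter.
On result: r(cons)+8=z, e(vowel)+4=i, s(cons)+8=a, u(vowel)+4=y, l(cons)+8=t, t(cons)+8=b.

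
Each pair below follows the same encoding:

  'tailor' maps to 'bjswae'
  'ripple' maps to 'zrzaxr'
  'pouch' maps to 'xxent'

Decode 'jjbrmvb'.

bargain

In tailor: t→b is +8, a→j is +9, i→s is +10, l→w is +11 — the shift increases by 1 each position. The shift increases by 1 at each position, starting from +8: 8, 9, 10, ….
Reversing it on jjbrmvb: j−8=b, j−9=a, b−10=r, r−11=g, m−12=a, v−13=i, b−14=n.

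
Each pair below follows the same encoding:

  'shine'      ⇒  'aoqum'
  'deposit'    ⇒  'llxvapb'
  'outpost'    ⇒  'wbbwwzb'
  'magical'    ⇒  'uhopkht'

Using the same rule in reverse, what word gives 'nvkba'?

focus

Shifts by position in shine: pos 0: s→a (+8), pos 1: h→o (+7), pos 2: i→q (+8), pos 3: n→u (+7) — repeating every 2. A repeating key of period 2 is used — shifts +8, +7 over and over.
Undoing it on nvkba: n−8=f, v−7=o, k−8=c, b−7=u, a−8=s.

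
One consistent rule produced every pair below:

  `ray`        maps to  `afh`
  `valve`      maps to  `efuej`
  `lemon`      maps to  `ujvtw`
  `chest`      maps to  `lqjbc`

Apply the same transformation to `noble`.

The shift depends on letter class: consonant r→a is +9, but vowel a→f is +5. Two shifts are in play — +5 for a/e/i/o/u, +9 for every other letter.
For noble: n(cons)+9=w, o(vowel)+5=t, b(cons)+9=k, l(cons)+9=u, e(vowel)+5=j.

wtkuj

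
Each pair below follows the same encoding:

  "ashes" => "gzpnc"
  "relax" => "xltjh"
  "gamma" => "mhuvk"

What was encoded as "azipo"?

Each letter shifts forward by (position + 6), i.e. 6, 7, 8, … — the shift grows by one for each successive letter.
Undoing it on azipo: a−6=u, z−7=s, i−8=a, p−9=g, o−10=e.

usage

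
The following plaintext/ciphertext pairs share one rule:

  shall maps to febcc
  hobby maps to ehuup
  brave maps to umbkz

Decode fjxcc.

s(18)→f(5) and h(7)→e(4) fit y≡19x+1 (mod 26); the inverse of 19 mod 26 is 11. Each letter's alphabet position (a=0..z=25) is mapped through 19·x+1 mod 26 — an affine cipher.
Decoding fjxcc: f(5)→11·(5−1)≡18=s; j(9)→11·(9−1)≡10=k; x(23)→11·(23−1)≡8=i; c(2)→11·(2−1)≡11=l; c(2)→11·(2−1)≡11=l (all mod 26).

skill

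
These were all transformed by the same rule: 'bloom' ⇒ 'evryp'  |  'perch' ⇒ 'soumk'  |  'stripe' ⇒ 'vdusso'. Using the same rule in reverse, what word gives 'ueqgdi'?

A repeating key of period 2 is used — shifts +3, +10 over and over.
Decoding ueqgdi: u−3=r, e−10=u, q−3=n, g−10=w, d−3=a, i−10=y.

runway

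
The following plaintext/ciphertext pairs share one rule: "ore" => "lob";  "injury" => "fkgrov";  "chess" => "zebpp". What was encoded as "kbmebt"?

nephew

Every letter moves 23 places later in the alphabet, wrapping around z→a.
Reversing it on kbmebt: k−23=n, b−23=e, m−23=p, e−23=h, b−23=e, t−23=w.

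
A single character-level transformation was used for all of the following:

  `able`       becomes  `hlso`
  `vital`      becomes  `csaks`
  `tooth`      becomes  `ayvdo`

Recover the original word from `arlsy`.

The shifts repeat in a cycle of length 2: positions 0,1,… shift by +7, +10, then the pattern repeats.
Reversing it on arlsy: a−7=t, r−10=h, l−7=e, s−10=i, y−7=r.

their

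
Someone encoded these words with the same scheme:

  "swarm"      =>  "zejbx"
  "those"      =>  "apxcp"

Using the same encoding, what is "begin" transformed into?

In swarm: s→z is +7, w→e is +8, a→j is +9, r→b is +10 — the shift increases by 1 each position. Each letter shifts forward by (position + 7), i.e. 7, 8, 9, … — the shift grows by one for each successive letter.
Applying it to begin: b+7=i, e+8=m, g+9=p, i+10=s, n+11=y.

impsy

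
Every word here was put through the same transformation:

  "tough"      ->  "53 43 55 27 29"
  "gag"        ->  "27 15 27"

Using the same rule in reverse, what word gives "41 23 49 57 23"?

t(#20)→53 and o(#15)→43: differences scale by 2, so n = 2·pos + 13. With a=1..z=26, the number is 2·pos + 13.
Reversing it on 41 23 49 57 23: 41→(41−13)÷2=14=n, 23→(23−13)÷2=5=e, 49→(49−13)÷2=18=r, 57→(57−13)÷2=22=v, 23→(23−13)÷2=5=e.

nerve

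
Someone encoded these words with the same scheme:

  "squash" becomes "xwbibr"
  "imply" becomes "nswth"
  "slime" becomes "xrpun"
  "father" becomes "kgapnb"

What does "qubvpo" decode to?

In squash: s→x is +5, q→w is +6, u→b is +7, a→i is +8 — the shift increases by 1 each position. The shift increases by 1 at each position, starting from +5: 5, 6, 7, ….
Reversing it on qubvpo: q−5=l, u−6=o, b−7=u, v−8=n, p−9=g, o−10=e.

lounge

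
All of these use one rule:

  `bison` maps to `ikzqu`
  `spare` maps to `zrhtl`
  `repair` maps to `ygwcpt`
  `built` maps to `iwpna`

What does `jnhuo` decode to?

clash

The shifts repeat in a cycle of length 2: positions 0,1,… shift by +7, +2, then the pattern repeats.
Reversing it on jnhuo: j−7=c, n−2=l, h−7=a, u−2=s, o−7=h.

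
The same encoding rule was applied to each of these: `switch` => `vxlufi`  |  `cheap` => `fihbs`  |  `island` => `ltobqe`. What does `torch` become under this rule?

Shifts by position in switch: pos 0: s→v (+3), pos 1: w→x (+1), pos 2: i→l (+3), pos 3: t→u (+1) — repeating every 2. The shifts repeat in a cycle of length 2: positions 0,1,… shift by +3, +1, then the pattern repeats.
Applying it to torch: t+3=w, o+1=p, r+3=u, c+1=d, h+3=k.

wpudk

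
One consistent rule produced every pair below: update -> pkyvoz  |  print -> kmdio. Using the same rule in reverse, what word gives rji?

won

Compare letters: u→p is +21, p→k is +21, d→y is +21 — a constant shift. This is a Caesar cipher with shift 21.
Decoding rji: r−21=w, j−21=o, i−21=n.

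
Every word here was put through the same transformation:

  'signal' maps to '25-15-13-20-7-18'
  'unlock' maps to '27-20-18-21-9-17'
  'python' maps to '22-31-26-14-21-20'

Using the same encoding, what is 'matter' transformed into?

19-7-26-26-11-24

The number is (letter's place in the alphabet, a=1) + 6.
Applying it to matter: m=13→19, a=1→7, t=20→26, t=20→26, e=5→11, r=18→24.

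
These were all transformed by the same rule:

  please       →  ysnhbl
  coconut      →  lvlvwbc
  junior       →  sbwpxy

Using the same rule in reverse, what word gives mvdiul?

Shifts by position in please: pos 0: p→y (+9), pos 1: l→s (+7), pos 2: e→n (+9), pos 3: a→h (+7) — repeating every 2. The shifts repeat in a cycle of length 2: positions 0,1,… shift by +9, +7, then the pattern repeats.
Undoing it on mvdiul: m−9=d, v−7=o, d−9=u, i−7=b, u−9=l, l−7=e.

double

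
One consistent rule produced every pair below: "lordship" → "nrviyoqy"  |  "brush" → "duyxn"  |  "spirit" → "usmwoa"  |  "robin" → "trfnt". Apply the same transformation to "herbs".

Each letter shifts forward by (position + 2), i.e. 2, 3, 4, … — the shift grows by one for each successive letter.
For herbs: h+2=j, e+3=h, r+4=v, b+5=g, s+6=y.

jhvgy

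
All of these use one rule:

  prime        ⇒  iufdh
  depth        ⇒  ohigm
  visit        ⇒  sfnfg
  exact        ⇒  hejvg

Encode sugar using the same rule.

This is an affine cipher: with a=0,…,z=25, each position x becomes (19x+9) mod 26.
For sugar: s(18)→19·18+9≡13=n; u(20)→19·20+9≡25=z; g(6)→19·6+9≡19=t; a(0)→19·0+9≡9=j; r(17)→19·17+9≡20=u (all mod 26).

nztju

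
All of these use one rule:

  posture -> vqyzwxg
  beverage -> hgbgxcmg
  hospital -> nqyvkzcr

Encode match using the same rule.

sczin

The rule splits by letter class: vowels +2, consonants +6.
Applying it to match: m(cons)+6=s, a(vowel)+2=c, t(cons)+6=z, c(cons)+6=i, h(cons)+6=n.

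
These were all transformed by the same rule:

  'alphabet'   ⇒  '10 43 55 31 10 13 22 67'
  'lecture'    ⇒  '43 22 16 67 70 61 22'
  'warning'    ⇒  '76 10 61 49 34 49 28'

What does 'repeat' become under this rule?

a(#1)→10 and l(#12)→43: differences scale by 3, so n = 3·pos + 7. Each letter becomes 3×(its alphabet position, a=1..z=26) + 7.
For repeat: r=18→61, e=5→22, p=16→55, e=5→22, a=1→10, t=20→67.

61 22 55 22 10 67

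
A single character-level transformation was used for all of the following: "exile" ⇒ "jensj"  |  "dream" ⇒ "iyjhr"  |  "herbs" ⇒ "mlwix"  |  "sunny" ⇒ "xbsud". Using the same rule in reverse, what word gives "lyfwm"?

Shifts by position in exile: pos 0: e→j (+5), pos 1: x→e (+7), pos 2: i→n (+5), pos 3: l→s (+7) — repeating every 2. It's a Vigenère-style cipher with numeric key [5,7]: position i shifts by key[i mod 2].
Reversing it on lyfwm: l−5=g, y−7=r, f−5=a, w−7=p, m−5=h.

graph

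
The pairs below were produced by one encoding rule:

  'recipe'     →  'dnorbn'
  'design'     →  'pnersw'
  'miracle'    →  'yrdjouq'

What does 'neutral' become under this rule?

zngcdjx

Shifts by position in recipe: pos 0: r→d (+12), pos 1: e→n (+9), pos 2: c→o (+12), pos 3: i→r (+9) — repeating every 2. It's a Vigenère-style cipher with numeric key [12,9]: position i shifts by key[i mod 2].
On neutral: n+12=z, e+9=n, u+12=g, t+9=c, r+12=d, a+9=j, l+12=x.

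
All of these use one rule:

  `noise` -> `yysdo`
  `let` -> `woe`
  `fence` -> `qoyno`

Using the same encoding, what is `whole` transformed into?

The rule splits by letter class: vowels +10, consonants +11.
Applying it to whole: w(cons)+11=h, h(cons)+11=s, o(vowel)+10=y, l(cons)+11=w, e(vowel)+10=o.

hsywo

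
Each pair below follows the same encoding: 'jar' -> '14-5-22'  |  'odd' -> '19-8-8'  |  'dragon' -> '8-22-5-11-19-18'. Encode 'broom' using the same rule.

6-22-19-19-17

The number is (letter's place in the alphabet, a=1) + 4.
For broom: b=2→6, r=18→22, o=15→19, o=15→19, m=13→17.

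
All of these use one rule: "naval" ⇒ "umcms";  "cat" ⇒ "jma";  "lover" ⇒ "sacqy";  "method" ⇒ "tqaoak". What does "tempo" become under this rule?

aqtwa

The shift depends on letter class: consonant n→u is +7, but vowel a→m is +12. The rule splits by letter class: vowels +12, consonants +7.
For tempo: t(cons)+7=a, e(vowel)+12=q, m(cons)+7=t, p(cons)+7=w, o(vowel)+12=a.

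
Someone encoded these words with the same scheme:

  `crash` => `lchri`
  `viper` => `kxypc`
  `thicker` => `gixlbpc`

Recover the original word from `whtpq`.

c(2)→l(11) and r(17)→c(2) fit y≡15x+7 (mod 26); the inverse of 15 mod 26 is 7. Each letter's alphabet position (a=0..z=25) is mapped through 15·x+7 mod 26 — an affine cipher.
Decoding whtpq: w(22)→7·(22−7)≡1=b; h(7)→7·(7−7)≡0=a; t(19)→7·(19−7)≡6=g; p(15)→7·(15−7)≡4=e; q(16)→7·(16−7)≡11=l (all mod 26).

bagel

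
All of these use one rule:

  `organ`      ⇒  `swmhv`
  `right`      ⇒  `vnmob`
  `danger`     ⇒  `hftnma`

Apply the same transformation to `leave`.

pjgcm

In organ: o→s is +4, r→w is +5, g→m is +6, a→h is +7 — the shift increases by 1 each position. Letter i (0-indexed) is shifted by i+4, so successive shifts are 4, 5, 6, ….
Applying it to leave: l+4=p, e+5=j, a+6=g, v+7=c, e+8=m.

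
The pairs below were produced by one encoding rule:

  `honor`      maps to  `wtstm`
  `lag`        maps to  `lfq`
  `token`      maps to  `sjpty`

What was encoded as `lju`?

peg

The output letters match the input read backwards, each shifted +5: honor reversed is ronoh. Two steps: reverse the string, then apply a Caesar shift of +5.
Reversing it on lju: shift back: l−5=g, j−5=e, u−5=p → gep; then reverse → peg.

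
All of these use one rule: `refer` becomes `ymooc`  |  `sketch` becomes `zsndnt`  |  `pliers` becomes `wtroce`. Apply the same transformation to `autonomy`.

The shift increases by 1 at each position, starting from +7: 7, 8, 9, ….
Applying it to autonomy: a+7=h, u+8=c, t+9=c, o+10=y, n+11=y, o+12=a, m+13=z, y+14=m.

hccyyazm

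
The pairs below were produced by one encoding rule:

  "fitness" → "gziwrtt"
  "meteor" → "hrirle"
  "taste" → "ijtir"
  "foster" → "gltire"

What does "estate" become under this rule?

rtijir

This is an affine cipher: with a=0,…,z=25, each position x becomes (15x+9) mod 26.
On estate: e(4)→15·4+9≡17=r; s(18)→15·18+9≡19=t; t(19)→15·19+9≡8=i; a(0)→15·0+9≡9=j; t(19)→15·19+9≡8=i; e(4)→15·4+9≡17=r (all mod 26).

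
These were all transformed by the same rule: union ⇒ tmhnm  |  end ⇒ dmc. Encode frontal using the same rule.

eqnmszk

Every letter moves 25 places later in the alphabet, wrapping around z→a.
Applying it to frontal: f+25=e, r+25=q, o+25=n, n+25=m, t+25=s, a+25=z, l+25=k.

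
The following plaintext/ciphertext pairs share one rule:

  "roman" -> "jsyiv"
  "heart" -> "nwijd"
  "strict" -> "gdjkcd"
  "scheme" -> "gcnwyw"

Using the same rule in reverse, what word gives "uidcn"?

watch

Each letter's alphabet position (a=0..z=25) is mapped through 23·x+8 mod 26 — an affine cipher.
Decoding uidcn: u(20)→17·(20−8)≡22=w; i(8)→17·(8−8)≡0=a; d(3)→17·(3−8)≡19=t; c(2)→17·(2−8)≡2=c; n(13)→17·(13−8)≡7=h (all mod 26).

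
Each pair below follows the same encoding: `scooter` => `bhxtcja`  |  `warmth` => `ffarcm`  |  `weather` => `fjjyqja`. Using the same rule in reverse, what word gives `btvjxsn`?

someone

Shifts by position in scooter: pos 0: s→b (+9), pos 1: c→h (+5), pos 2: o→x (+9), pos 3: o→t (+5) — repeating every 2. The shifts repeat in a cycle of length 2: positions 0,1,… shift by +9, +5, then the pattern repeats.
Undoing it on btvjxsn: b−9=s, t−5=o, v−9=m, j−5=e, x−9=o, s−5=n, n−9=e.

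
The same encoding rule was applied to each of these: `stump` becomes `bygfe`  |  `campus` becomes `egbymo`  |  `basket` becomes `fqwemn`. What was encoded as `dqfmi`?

The output letters match the input read backwards, each shifted +12: stump reversed is pmuts. Two steps: reverse the string, then apply a Caesar shift of +12.
Undoing it on dqfmi: shift back: d−12=r, q−12=e, f−12=t, m−12=a, i−12=w → retaw; then reverse → water.

water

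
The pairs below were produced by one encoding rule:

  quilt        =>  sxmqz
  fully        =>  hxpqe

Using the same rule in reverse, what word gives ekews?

Each letter shifts forward by (position + 2), i.e. 2, 3, 4, … — the shift grows by one for each successive letter.
Undoing it on ekews: e−2=c, k−3=h, e−4=a, w−5=r, s−6=m.

charm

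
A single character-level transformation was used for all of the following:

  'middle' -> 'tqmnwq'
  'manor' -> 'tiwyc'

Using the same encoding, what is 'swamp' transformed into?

zejwa

Each letter shifts forward by (position + 7), i.e. 7, 8, 9, … — the shift grows by one for each successive letter.
For swamp: s+7=z, w+8=e, a+9=j, m+10=w, p+11=a.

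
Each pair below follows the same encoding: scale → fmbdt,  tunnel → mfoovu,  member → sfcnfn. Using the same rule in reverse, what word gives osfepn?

The output letters match the input read backwards, each shifted +1: scale reversed is elacs. The word is reversed, then every letter is shifted forward by 1.
Undoing it on osfepn: shift back: o−1=n, s−1=r, f−1=e, e−1=d, p−1=o, n−1=m → nredom; then reverse → modern.

modern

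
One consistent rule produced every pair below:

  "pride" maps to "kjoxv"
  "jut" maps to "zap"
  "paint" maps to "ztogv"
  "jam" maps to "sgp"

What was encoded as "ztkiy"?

The word is reversed, then every letter is shifted forward by 6.
Undoing it on ztkiy: shift back: z−6=t, t−6=n, k−6=e, i−6=c, y−6=s → tnecs; then reverse → scent.

scent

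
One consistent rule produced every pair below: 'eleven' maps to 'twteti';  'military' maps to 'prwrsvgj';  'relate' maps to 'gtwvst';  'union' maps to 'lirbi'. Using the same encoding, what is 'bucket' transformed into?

olhdts

This is an affine cipher: with a=0,…,z=25, each position x becomes (19x+21) mod 26.
For bucket: b(1)→19·1+21≡14=o; u(20)→19·20+21≡11=l; c(2)→19·2+21≡7=h; k(10)→19·10+21≡3=d; e(4)→19·4+21≡19=t; t(19)→19·19+21≡18=s (all mod 26).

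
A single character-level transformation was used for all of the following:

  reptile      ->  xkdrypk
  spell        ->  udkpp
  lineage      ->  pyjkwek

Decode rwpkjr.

r(17)→x(23) and e(4)→k(10) fit y≡23x+22 (mod 26); the inverse of 23 mod 26 is 17. This is an affine cipher: with a=0,…,z=25, each position x becomes (23x+22) mod 26.
Decoding rwpkjr: r(17)→17·(17−22)≡19=t; w(22)→17·(22−22)≡0=a; p(15)→17·(15−22)≡11=l; k(10)→17·(10−22)≡4=e; j(9)→17·(9−22)≡13=n; r(17)→17·(17−22)≡19=t (all mod 26).

talent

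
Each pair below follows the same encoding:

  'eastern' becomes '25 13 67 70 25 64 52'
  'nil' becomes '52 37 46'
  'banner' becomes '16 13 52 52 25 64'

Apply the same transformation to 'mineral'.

49 37 52 25 64 13 46

With a=1..z=26, the number is 3·pos + 10.
Applying it to mineral: m=13→49, i=9→37, n=14→52, e=5→25, r=18→64, a=1→13, l=12→46.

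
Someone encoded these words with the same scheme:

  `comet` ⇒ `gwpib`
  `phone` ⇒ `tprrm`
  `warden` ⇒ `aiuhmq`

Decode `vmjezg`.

regard

Shifts by position in comet: pos 0: c→g (+4), pos 1: o→w (+8), pos 2: m→p (+3), pos 3: e→i (+4), pos 4: t→b (+8) — repeating every 3. It's a Vigenère-style cipher with numeric key [4,8,3]: position i shifts by key[i mod 3].
Undoing it on vmjezg: v−4=r, m−8=e, j−3=g, e−4=a, z−8=r, g−3=d.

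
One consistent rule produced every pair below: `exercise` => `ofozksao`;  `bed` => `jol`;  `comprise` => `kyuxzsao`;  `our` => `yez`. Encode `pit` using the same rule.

The shift depends on letter class: consonant x→f is +8, but vowel e→o is +10. The rule splits by letter class: vowels +10, consonants +8.
Applying it to pit: p(cons)+8=x, i(vowel)+10=s, t(cons)+8=b.

xsb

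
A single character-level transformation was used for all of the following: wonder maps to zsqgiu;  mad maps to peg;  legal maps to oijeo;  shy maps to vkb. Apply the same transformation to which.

zkmfk

Vowels shift forward by 4 and consonants shift forward by 3.
Applying it to which: w(cons)+3=z, h(cons)+3=k, i(vowel)+4=m, c(cons)+3=f, h(cons)+3=k.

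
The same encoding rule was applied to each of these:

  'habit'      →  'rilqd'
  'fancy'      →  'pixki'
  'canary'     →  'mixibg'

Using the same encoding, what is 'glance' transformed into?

qtkvmm

Shifts by position in habit: pos 0: h→r (+10), pos 1: a→i (+8), pos 2: b→l (+10), pos 3: i→q (+8) — repeating every 2. A repeating key of period 2 is used — shifts +10, +8 over and over.
On glance: g+10=q, l+8=t, a+10=k, n+8=v, c+10=m, e+8=m.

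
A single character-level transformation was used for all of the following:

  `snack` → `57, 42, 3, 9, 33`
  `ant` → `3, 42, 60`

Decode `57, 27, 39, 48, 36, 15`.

simple

s(#19)→57 and n(#14)→42: differences scale by 3, so n = 3·pos + 0. Each letter becomes 3×(its alphabet position, a=1..z=26).
Decoding 57, 27, 39, 48, 36, 15: 57→(57−0)÷3=19=s, 27→(27−0)÷3=9=i, 39→(39−0)÷3=13=m, 48→(48−0)÷3=16=p, 36→(36−0)÷3=12=l, 15→(15−0)÷3=5=e.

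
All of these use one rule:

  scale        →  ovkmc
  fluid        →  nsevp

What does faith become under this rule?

The output letters match the input read backwards, each shifted +10: scale reversed is elacs. The word is reversed, then every letter is shifted forward by 10.
Applying it to faith: reverse → htiaf; then shift: h+10=r, t+10=d, i+10=s, a+10=k, f+10=p.

rdskp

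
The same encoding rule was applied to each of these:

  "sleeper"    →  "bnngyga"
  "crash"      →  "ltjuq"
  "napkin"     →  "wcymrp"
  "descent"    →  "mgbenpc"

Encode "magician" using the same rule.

vcpklkjp

The shifts repeat in a cycle of length 2: positions 0,1,… shift by +9, +2, then the pattern repeats.
On magician: m+9=v, a+2=c, g+9=p, i+2=k, c+9=l, i+2=k, a+9=j, n+2=p.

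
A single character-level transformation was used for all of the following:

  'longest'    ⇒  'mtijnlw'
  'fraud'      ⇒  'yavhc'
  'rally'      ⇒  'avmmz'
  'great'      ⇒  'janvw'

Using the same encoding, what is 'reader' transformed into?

l(11)→m(12) and o(14)→t(19) fit y≡11x+21 (mod 26); the inverse of 11 mod 26 is 19. This is an affine cipher: with a=0,…,z=25, each position x becomes (11x+21) mod 26.
For reader: r(17)→11·17+21≡0=a; e(4)→11·4+21≡13=n; a(0)→11·0+21≡21=v; d(3)→11·3+21≡2=c; e(4)→11·4+21≡13=n; r(17)→11·17+21≡0=a (all mod 26).

anvcna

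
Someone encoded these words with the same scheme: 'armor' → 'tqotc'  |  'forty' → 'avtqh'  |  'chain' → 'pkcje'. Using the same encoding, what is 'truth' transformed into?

jvwtv

The word is reversed, then every letter is shifted forward by 2.
For truth: reverse → hturt; then shift: h+2=j, t+2=v, u+2=w, r+2=t, t+2=v.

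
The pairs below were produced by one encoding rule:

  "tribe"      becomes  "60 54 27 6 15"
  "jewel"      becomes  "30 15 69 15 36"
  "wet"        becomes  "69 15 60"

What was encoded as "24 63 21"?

hug

With a=1..z=26, the number is 3·pos.
Reversing it on 24 63 21: 24→(24−0)÷3=8=h, 63→(63−0)÷3=21=u, 21→(21−0)÷3=7=g.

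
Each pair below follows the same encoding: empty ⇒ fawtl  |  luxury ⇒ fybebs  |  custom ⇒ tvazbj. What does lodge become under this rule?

The output letters match the input read backwards, each shifted +7: empty reversed is ytpme. Two steps: reverse the string, then apply a Caesar shift of +7.
On lodge: reverse → egdol; then shift: e+7=l, g+7=n, d+7=k, o+7=v, l+7=s.

lnkvs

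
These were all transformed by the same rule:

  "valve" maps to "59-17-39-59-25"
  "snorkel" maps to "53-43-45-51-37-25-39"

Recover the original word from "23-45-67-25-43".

v(#22)→59 and a(#1)→17: differences scale by 2, so n = 2·pos + 15. The formula is n = 2×(alphabet index, a=1) + 15.
Decoding 23-45-67-25-43: 23→(23−15)÷2=4=d, 45→(45−15)÷2=15=o, 67→(67−15)÷2=26=z, 25→(25−15)÷2=5=e, 43→(43−15)÷2=14=n.

dozen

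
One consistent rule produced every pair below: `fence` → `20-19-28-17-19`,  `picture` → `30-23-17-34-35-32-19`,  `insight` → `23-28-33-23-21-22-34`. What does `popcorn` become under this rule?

Letters become their 1-based position plus 14 (so a→15, b→16, …).
On popcorn: p=16→30, o=15→29, p=16→30, c=3→17, o=15→29, r=18→32, n=14→28.

30-29-30-17-29-32-28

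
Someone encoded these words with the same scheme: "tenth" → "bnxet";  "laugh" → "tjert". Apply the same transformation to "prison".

Each letter shifts forward by (position + 8), i.e. 8, 9, 10, … — the shift grows by one for each successive letter.
Applying it to prison: p+8=x, r+9=a, i+10=s, s+11=d, o+12=a, n+13=a.

xasdaa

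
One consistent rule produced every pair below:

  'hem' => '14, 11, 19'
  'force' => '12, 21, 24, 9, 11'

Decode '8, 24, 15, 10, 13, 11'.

h is letter #8 and maps to 14: an offset of 6. Each letter is replaced by its alphabet position (a=1..z=26) + 6.
Decoding 8, 24, 15, 10, 13, 11: 8→(8−6)÷1=2=b, 24→(24−6)÷1=18=r, 15→(15−6)÷1=9=i, 10→(10−6)÷1=4=d, 13→(13−6)÷1=7=g, 11→(11−6)÷1=5=e.

bridge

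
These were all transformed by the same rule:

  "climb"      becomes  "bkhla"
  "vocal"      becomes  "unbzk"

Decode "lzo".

Compare letters: c→b is +25, l→k is +25, i→h is +25 — a constant shift. It's a constant shift of +25 (ROT25).
Undoing it on lzo: l−25=m, z−25=a, o−25=p.

map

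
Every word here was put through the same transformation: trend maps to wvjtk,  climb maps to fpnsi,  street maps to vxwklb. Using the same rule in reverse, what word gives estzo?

booth

In trend: t→w is +3, r→v is +4, e→j is +5, n→t is +6 — the shift increases by 1 each position. Letter i (0-indexed) is shifted by i+3, so successive shifts are 3, 4, 5, ….
Reversing it on estzo: e−3=b, s−4=o, t−5=o, z−6=t, o−7=h.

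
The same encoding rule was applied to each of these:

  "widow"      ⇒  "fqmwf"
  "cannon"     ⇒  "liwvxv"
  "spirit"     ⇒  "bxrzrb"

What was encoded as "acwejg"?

runway

Shifts by position in widow: pos 0: w→f (+9), pos 1: i→q (+8), pos 2: d→m (+9), pos 3: o→w (+8) — repeating every 2. It's a Vigenère-style cipher with numeric key [9,8]: position i shifts by key[i mod 2].
Undoing it on acwejg: a−9=r, c−8=u, w−9=n, e−8=w, j−9=a, g−8=y.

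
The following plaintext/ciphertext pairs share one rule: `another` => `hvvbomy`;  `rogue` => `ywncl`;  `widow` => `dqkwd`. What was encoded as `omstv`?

Shifts by position in another: pos 0: a→h (+7), pos 1: n→v (+8), pos 2: o→v (+7), pos 3: t→b (+8) — repeating every 2. It's a Vigenère-style cipher with numeric key [7,8]: position i shifts by key[i mod 2].
Decoding omstv: o−7=h, m−8=e, s−7=l, t−8=l, v−7=o.

hello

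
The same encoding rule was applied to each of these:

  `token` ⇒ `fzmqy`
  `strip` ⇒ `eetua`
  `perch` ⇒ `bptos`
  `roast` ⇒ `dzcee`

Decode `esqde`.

Shifts by position in token: pos 0: t→f (+12), pos 1: o→z (+11), pos 2: k→m (+2), pos 3: e→q (+12), pos 4: n→y (+11) — repeating every 3. A repeating key of period 3 is used — shifts +12, +11, +2 over and over.
Decoding esqde: e−12=s, s−11=h, q−2=o, d−12=r, e−11=t.

short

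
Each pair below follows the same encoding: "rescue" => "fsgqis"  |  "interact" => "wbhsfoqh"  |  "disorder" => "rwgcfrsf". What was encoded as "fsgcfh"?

Compare letters: r→f is +14, e→s is +14, s→g is +14 — a constant shift. Each letter is shifted forward by 14 in the alphabet (a Caesar shift of +14).
Reversing it on fsgcfh: f−14=r, s−14=e, g−14=s, c−14=o, f−14=r, h−14=t.

resort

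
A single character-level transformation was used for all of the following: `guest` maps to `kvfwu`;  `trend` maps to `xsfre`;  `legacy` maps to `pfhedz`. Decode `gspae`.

crowd

Shifts by position in guest: pos 0: g→k (+4), pos 1: u→v (+1), pos 2: e→f (+1), pos 3: s→w (+4), pos 4: t→u (+1) — repeating every 3. It's a Vigenère-style cipher with numeric key [4,1,1]: position i shifts by key[i mod 3].
Undoing it on gspae: g−4=c, s−1=r, p−1=o, a−4=w, e−1=d.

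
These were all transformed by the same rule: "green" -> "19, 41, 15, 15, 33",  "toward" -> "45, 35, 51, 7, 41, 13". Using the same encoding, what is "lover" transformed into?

29, 35, 49, 15, 41

Each letter becomes 2×(its alphabet position, a=1..z=26) + 5.
Applying it to lover: l=12→29, o=15→35, v=22→49, e=5→15, r=18→41.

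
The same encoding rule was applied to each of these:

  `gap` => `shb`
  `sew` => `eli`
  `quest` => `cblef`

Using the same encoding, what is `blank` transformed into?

nxhzw

The shift depends on letter class: consonant g→s is +12, but vowel a→h is +7. Two shifts are in play — +7 for a/e/i/o/u, +12 for every other letter.
Applying it to blank: b(cons)+12=n, l(cons)+12=x, a(vowel)+7=h, n(cons)+12=z, k(cons)+12=w.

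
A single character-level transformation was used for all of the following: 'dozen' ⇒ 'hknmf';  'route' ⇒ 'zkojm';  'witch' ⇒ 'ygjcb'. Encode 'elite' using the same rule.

Treating letters as 0–25, the rule is x ↦ 5x + 18 (mod 26).
For elite: e(4)→5·4+18≡12=m; l(11)→5·11+18≡21=v; i(8)→5·8+18≡6=g; t(19)→5·19+18≡9=j; e(4)→5·4+18≡12=m (all mod 26).

mvgjm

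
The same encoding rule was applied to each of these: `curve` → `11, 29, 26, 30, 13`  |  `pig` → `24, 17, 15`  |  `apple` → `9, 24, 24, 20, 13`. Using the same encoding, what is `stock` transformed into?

27, 28, 23, 11, 19

c is letter #3 and maps to 11: an offset of 8. The number is (letter's place in the alphabet, a=1) + 8.
Applying it to stock: s=19→27, t=20→28, o=15→23, c=3→11, k=11→19.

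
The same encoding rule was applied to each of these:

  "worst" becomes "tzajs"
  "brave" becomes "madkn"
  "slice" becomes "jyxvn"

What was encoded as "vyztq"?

clown

w(22)→t(19) and o(14)→z(25) fit y≡9x+3 (mod 26); the inverse of 9 mod 26 is 3. Each letter's alphabet position (a=0..z=25) is mapped through 9·x+3 mod 26 — an affine cipher.
Decoding vyztq: v(21)→3·(21−3)≡2=c; y(24)→3·(24−3)≡11=l; z(25)→3·(25−3)≡14=o; t(19)→3·(19−3)≡22=w; q(16)→3·(16−3)≡13=n (all mod 26).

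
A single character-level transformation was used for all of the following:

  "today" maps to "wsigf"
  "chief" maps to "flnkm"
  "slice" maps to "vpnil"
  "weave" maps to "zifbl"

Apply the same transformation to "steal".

vxjgs

The shift increases by 1 at each position, starting from +3: 3, 4, 5, ….
For steal: s+3=v, t+4=x, e+5=j, a+6=g, l+7=s.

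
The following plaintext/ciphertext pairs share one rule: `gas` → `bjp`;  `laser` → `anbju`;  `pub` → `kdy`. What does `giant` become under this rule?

cwjrp

Read the word backwards and shift each letter +9.
For giant: reverse → tnaig; then shift: t+9=c, n+9=w, a+9=j, i+9=r, g+9=p.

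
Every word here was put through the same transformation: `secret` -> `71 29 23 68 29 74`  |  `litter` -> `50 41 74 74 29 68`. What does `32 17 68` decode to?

s(#19)→71 and e(#5)→29: differences scale by 3, so n = 3·pos + 14. With a=1..z=26, the number is 3·pos + 14.
Decoding 32 17 68: 32→(32−14)÷3=6=f, 17→(17−14)÷3=1=a, 68→(68−14)÷3=18=r.

far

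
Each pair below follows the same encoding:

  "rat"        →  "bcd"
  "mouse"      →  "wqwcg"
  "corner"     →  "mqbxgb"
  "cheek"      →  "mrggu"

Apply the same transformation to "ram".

bcw

The shift depends on letter class: consonant r→b is +10, but vowel a→c is +2. Vowels shift forward by 2 and consonants shift forward by 10.
On ram: r(cons)+10=b, a(vowel)+2=c, m(cons)+10=w.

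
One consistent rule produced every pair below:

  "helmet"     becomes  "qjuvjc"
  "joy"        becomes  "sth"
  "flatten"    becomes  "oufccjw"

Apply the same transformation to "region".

Two shifts are in play — +5 for a/e/i/o/u, +9 for every other letter.
For region: r(cons)+9=a, e(vowel)+5=j, g(cons)+9=p, i(vowel)+5=n, o(vowel)+5=t, n(cons)+9=w.

ajpntw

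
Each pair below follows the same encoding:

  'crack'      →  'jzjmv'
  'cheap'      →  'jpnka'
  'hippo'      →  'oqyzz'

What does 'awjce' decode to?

Letter i (0-indexed) is shifted by i+7, so successive shifts are 7, 8, 9, ….
Reversing it on awjce: a−7=t, w−8=o, j−9=a, c−10=s, e−11=t.

toast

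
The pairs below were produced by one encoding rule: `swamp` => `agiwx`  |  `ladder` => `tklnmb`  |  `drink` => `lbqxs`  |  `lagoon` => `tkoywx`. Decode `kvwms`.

Shifts by position in swamp: pos 0: s→a (+8), pos 1: w→g (+10), pos 2: a→i (+8), pos 3: m→w (+10) — repeating every 2. A repeating key of period 2 is used — shifts +8, +10 over and over.
Reversing it on kvwms: k−8=c, v−10=l, w−8=o, m−10=c, s−8=k.

clock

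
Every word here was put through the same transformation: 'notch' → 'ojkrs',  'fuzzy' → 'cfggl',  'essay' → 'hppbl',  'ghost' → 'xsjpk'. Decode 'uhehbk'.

repeat

n(13)→o(14) and o(14)→j(9) fit y≡21x+1 (mod 26); the inverse of 21 mod 26 is 5. Each letter's alphabet position (a=0..z=25) is mapped through 21·x+1 mod 26 — an affine cipher.
Undoing it on uhehbk: u(20)→5·(20−1)≡17=r; h(7)→5·(7−1)≡4=e; e(4)→5·(4−1)≡15=p; h(7)→5·(7−1)≡4=e; b(1)→5·(1−1)≡0=a; k(10)→5·(10−1)≡19=t (all mod 26).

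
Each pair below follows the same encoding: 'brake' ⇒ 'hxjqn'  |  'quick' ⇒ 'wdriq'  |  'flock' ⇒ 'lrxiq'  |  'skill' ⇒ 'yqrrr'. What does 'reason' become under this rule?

xnjyxt

The shift depends on letter class: consonant b→h is +6, but vowel a→j is +9. Two shifts are in play — +9 for a/e/i/o/u, +6 for every other letter.
On reason: r(cons)+6=x, e(vowel)+9=n, a(vowel)+9=j, s(cons)+6=y, o(vowel)+9=x, n(cons)+6=t.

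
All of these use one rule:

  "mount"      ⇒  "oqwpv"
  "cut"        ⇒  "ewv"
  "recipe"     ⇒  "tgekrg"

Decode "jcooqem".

hammock

Compare letters: m→o is +2, o→q is +2, u→w is +2 — a constant shift. Every letter moves 2 places later in the alphabet, wrapping around z→a.
Reversing it on jcooqem: j−2=h, c−2=a, o−2=m, o−2=m, q−2=o, e−2=c, m−2=k.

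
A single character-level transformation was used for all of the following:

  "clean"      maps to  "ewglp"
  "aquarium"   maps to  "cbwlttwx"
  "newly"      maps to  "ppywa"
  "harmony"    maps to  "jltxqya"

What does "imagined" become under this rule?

kxcrkygo

It's a Vigenère-style cipher with numeric key [2,11]: position i shifts by key[i mod 2].
On imagined: i+2=k, m+11=x, a+2=c, g+11=r, i+2=k, n+11=y, e+2=g, d+11=o.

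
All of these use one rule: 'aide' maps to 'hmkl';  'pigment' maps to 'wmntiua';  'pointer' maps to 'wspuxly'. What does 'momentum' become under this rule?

A repeating key of period 3 is used — shifts +7, +4, +7 over and over.
On momentum: m+7=t, o+4=s, m+7=t, e+7=l, n+4=r, t+7=a, u+7=b, m+4=q.

tstlrabq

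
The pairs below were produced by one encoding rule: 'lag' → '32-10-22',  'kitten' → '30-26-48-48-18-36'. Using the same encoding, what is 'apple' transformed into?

With a=1..z=26, the number is 2·pos + 8.
For apple: a=1→10, p=16→40, p=16→40, l=12→32, e=5→18.

10-40-40-32-18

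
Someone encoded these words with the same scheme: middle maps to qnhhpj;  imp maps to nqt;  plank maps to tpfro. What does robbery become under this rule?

vtffjvc

The shift depends on letter class: consonant m→q is +4, but vowel i→n is +5. Two shifts are in play — +5 for a/e/i/o/u, +4 for every other letter.
For robbery: r(cons)+4=v, o(vowel)+5=t, b(cons)+4=f, b(cons)+4=f, e(vowel)+5=j, r(cons)+4=v, y(cons)+4=c.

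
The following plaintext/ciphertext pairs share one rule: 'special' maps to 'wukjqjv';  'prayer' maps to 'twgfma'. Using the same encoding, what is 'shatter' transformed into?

wmgabnb

In special: s→w is +4, p→u is +5, e→k is +6, c→j is +7 — the shift increases by 1 each position. The shift increases by 1 at each position, starting from +4: 4, 5, 6, ….
For shatter: s+4=w, h+5=m, a+6=g, t+7=a, t+8=b, e+9=n, r+10=b.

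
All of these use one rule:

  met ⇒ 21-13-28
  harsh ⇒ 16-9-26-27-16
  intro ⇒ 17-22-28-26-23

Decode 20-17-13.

m is letter #13 and maps to 21: an offset of 8. Letters become their 1-based position plus 8 (so a→9, b→10, …).
Reversing it on 20-17-13: 20→(20−8)÷1=12=l, 17→(17−8)÷1=9=i, 13→(13−8)÷1=5=e.

lie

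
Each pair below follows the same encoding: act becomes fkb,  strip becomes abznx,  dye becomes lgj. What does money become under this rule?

utvjg

The shift depends on letter class: consonant c→k is +8, but vowel a→f is +5. The rule splits by letter class: vowels +5, consonants +8.
For money: m(cons)+8=u, o(vowel)+5=t, n(cons)+8=v, e(vowel)+5=j, y(cons)+8=g.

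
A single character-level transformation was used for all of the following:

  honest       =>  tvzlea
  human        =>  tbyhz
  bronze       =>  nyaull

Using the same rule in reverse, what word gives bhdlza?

Shifts by position in honest: pos 0: h→t (+12), pos 1: o→v (+7), pos 2: n→z (+12), pos 3: e→l (+7) — repeating every 2. A repeating key of period 2 is used — shifts +12, +7 over and over.
Reversing it on bhdlza: b−12=p, h−7=a, d−12=r, l−7=e, z−12=n, a−7=t.

parent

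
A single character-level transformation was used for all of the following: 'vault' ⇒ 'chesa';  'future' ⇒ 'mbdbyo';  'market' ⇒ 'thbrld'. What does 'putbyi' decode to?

Shifts by position in vault: pos 0: v→c (+7), pos 1: a→h (+7), pos 2: u→e (+10), pos 3: l→s (+7), pos 4: t→a (+7) — repeating every 3. It's a Vigenère-style cipher with numeric key [7,7,10]: position i shifts by key[i mod 3].
Decoding putbyi: p−7=i, u−7=n, t−10=j, b−7=u, y−7=r, i−10=y.

injury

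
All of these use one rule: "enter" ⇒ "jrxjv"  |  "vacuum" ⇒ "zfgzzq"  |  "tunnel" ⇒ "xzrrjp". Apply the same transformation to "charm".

The shift depends on letter class: consonant n→r is +4, but vowel e→j is +5. Vowels shift forward by 5 and consonants shift forward by 4.
Applying it to charm: c(cons)+4=g, h(cons)+4=l, a(vowel)+5=f, r(cons)+4=v, m(cons)+4=q.

glfvq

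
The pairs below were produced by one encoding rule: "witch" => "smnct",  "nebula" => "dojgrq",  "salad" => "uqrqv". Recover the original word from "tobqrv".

herald

w(22)→s(18) and i(8)→m(12) fit y≡19x+16 (mod 26); the inverse of 19 mod 26 is 11. Treating letters as 0–25, the rule is x ↦ 19x + 16 (mod 26).
Decoding tobqrv: t(19)→11·(19−16)≡7=h; o(14)→11·(14−16)≡4=e; b(1)→11·(1−16)≡17=r; q(16)→11·(16−16)≡0=a; r(17)→11·(17−16)≡11=l; v(21)→11·(21−16)≡3=d (all mod 26).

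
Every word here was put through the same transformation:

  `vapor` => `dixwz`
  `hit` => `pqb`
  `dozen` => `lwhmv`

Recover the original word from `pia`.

has

Every letter moves 8 places later in the alphabet, wrapping around z→a.
Decoding pia: p−8=h, i−8=a, a−8=s.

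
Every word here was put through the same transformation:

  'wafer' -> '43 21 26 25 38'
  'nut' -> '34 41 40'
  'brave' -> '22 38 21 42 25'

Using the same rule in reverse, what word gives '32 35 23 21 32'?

local

w is letter #23 and maps to 43: an offset of 20. The number is (letter's place in the alphabet, a=1) + 20.
Undoing it on 32 35 23 21 32: 32→(32−20)÷1=12=l, 35→(35−20)÷1=15=o, 23→(23−20)÷1=3=c, 21→(21−20)÷1=1=a, 32→(32−20)÷1=12=l.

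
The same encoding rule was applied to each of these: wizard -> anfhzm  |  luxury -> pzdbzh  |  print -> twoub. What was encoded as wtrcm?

solve

In wizard: w→a is +4, i→n is +5, z→f is +6, a→h is +7 — the shift increases by 1 each position. Each letter shifts forward by (position + 4), i.e. 4, 5, 6, … — the shift grows by one for each successive letter.
Reversing it on wtrcm: w−4=s, t−5=o, r−6=l, c−7=v, m−8=e.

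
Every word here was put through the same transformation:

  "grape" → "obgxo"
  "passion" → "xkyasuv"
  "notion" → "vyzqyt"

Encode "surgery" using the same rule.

Shifts by position in grape: pos 0: g→o (+8), pos 1: r→b (+10), pos 2: a→g (+6), pos 3: p→x (+8), pos 4: e→o (+10) — repeating every 3. The shifts repeat in a cycle of length 3: positions 0,1,… shift by +8, +10, +6, then the pattern repeats.
On surgery: s+8=a, u+10=e, r+6=x, g+8=o, e+10=o, r+6=x, y+8=g.

aexooxg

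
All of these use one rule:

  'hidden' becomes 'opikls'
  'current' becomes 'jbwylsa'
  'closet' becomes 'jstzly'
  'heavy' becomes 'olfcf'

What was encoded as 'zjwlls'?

It's a Vigenère-style cipher with numeric key [7,7,5]: position i shifts by key[i mod 3].
Decoding zjwlls: z−7=s, j−7=c, w−5=r, l−7=e, l−7=e, s−5=n.

screen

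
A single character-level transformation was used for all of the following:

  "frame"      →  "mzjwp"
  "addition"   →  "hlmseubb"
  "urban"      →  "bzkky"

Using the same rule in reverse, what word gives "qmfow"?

jewel

In frame: f→m is +7, r→z is +8, a→j is +9, m→w is +10 — the shift increases by 1 each position. The shift increases by 1 at each position, starting from +7: 7, 8, 9, ….
Decoding qmfow: q−7=j, m−8=e, f−9=w, o−10=e, w−11=l.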